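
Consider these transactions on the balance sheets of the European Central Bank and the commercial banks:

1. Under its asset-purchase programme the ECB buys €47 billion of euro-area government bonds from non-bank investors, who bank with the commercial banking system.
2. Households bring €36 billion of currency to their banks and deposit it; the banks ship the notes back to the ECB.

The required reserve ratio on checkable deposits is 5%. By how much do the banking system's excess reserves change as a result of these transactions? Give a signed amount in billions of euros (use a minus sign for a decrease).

+€78.85 billion

Asset purchase (from non-banks) €47 billion: reserves +€47B, deposits +€47B.
Currency deposit €36 billion: reserves +€36B, deposits +€36B.
Totals: Δreserves = +€83B, Δdeposits = +€83B.
Δrequired reserves = 5% × +€83B = +€4.15B.
Δexcess reserves = Δreserves − Δrequired = +€83B − (+€4.15B) = +€78.85 billion.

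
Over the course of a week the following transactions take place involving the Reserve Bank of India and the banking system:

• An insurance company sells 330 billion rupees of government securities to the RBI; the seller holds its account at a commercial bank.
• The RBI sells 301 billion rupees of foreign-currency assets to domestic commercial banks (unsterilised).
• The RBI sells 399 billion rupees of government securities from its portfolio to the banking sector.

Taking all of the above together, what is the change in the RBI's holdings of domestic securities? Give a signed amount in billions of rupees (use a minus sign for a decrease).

Asset purchase (from non-banks) 330 billion rupees: securities added to the RBI's portfolio → +330B.
FX sale 301 billion rupees: the RBI's securities portfolio is untouched → 0.
OMO sale (to banks) 399 billion rupees: securities removed from the RBI's portfolio → −399B.
Net: 330 + 0 − 399 = -69 billion.

-69 billion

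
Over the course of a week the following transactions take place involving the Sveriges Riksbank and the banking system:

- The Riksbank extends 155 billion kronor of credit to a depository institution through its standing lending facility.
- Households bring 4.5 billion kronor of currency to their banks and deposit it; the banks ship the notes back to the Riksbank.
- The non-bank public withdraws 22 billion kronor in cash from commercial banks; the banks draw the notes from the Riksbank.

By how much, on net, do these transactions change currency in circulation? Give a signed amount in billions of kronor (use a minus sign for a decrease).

+17.5 billion

Discount-window loan 155 billion kronor: no currency enters or leaves circulation → 0.
Currency deposit 4.5 billion kronor: notes return to the central bank → −4.5B.
Currency withdrawal 22 billion kronor: notes leave the central bank → +22B.
Net: 0 − 4.5 + 22 = +17.5 billion.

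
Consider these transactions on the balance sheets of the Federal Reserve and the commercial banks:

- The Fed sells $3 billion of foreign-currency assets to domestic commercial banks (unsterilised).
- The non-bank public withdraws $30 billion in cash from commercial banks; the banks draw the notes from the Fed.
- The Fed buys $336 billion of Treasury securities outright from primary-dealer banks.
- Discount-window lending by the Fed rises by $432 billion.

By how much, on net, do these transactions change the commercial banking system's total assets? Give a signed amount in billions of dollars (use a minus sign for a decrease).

+$402 billion

FX sale $3 billion: just an asset swap on bank balance sheets → 0.
Currency withdrawal $30 billion: bank balance sheets shrink → −$30B.
OMO purchase (from banks) $336 billion: just an asset swap on bank balance sheets → 0.
Discount-window loan $432 billion: bank balance sheets expand → +$432B.
Net: 0 − 30 + 0 + 432 = +$402 billion.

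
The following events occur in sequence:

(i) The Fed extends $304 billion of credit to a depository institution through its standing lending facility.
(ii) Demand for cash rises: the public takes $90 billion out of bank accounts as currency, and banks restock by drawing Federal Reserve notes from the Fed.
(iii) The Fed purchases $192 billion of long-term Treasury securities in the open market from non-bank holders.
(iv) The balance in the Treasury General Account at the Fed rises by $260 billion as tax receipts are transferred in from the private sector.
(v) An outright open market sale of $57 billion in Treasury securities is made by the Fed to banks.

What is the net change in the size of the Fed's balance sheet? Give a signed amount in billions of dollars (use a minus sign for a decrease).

+$439 billion

Discount-window loan $304 billion: a Fed asset is acquired → +$304B.
Currency withdrawal $90 billion: only the composition of liabilities changes → 0.
Asset purchase (from non-banks) $192 billion: a Fed asset is acquired → +$192B.
Government account inflow $260 billion: only the composition of liabilities changes → 0.
OMO sale (to banks) $57 billion: a Fed asset is shed → −$57B.
Net: 304 + 0 + 192 + 0 − 57 = +$439 billion.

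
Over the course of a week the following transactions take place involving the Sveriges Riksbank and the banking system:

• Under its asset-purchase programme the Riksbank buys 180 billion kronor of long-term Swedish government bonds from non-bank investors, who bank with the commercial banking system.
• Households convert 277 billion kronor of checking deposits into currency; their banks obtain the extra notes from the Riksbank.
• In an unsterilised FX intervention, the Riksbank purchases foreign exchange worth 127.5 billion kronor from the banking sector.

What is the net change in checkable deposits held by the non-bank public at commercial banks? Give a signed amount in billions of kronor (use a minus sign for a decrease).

-97 billion

Riksbank balance sheet:
  Assets:      Securities +180B, Foreign assets +127.5B
  Liabilities: Bank reserves +30.5B, Currency in circulation +277B
Commercial banking system:
  Assets:      Reserves at CB +30.5B, Foreign assets −127.5B
  Liabilities: Checkable deposits −97B
So the change in checkable deposits held by the non-bank public at commercial banks is -97 billion.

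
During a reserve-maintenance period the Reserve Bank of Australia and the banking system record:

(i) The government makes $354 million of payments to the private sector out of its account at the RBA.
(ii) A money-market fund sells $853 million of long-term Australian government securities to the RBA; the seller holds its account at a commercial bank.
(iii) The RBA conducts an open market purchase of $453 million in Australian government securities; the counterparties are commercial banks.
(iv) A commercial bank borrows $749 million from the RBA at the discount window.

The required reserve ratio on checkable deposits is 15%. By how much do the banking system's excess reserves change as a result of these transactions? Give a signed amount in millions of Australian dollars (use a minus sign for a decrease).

+$2227.95 million

Government spending $354 million: reserves +$354M, deposits +$354M.
Asset purchase (from non-banks) $853 million: reserves +$853M, deposits +$853M.
OMO purchase (from banks) $453 million: reserves +$453M, deposits 0.
Discount-window loan $749 million: reserves +$749M, deposits 0.
Totals: Δreserves = +$2409M, Δdeposits = +$1207M.
Δrequired reserves = 15% × +$1207M = +$181.05M.
Δexcess reserves = Δreserves − Δrequired = +$2409M − (+$181.05M) = +$2227.95 million.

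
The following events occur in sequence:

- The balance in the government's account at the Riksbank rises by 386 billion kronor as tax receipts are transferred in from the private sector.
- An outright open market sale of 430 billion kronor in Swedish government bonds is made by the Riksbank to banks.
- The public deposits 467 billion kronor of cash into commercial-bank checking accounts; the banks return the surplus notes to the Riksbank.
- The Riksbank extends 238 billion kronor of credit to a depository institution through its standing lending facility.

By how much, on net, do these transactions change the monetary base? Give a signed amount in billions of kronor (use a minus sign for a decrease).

Government account inflow 386 billion kronor: reserves shift to a non-base liability → −386B.
OMO sale (to banks) 430 billion kronor: Riksbank balance sheet contracts → −430B.
Currency deposit 467 billion kronor: just a shift between currency and reserves — both are base money → 0.
Discount-window loan 238 billion kronor: Riksbank balance sheet expands → +238B.
Net: −386 − 430 + 0 + 238 = -578 billion.

-578 billion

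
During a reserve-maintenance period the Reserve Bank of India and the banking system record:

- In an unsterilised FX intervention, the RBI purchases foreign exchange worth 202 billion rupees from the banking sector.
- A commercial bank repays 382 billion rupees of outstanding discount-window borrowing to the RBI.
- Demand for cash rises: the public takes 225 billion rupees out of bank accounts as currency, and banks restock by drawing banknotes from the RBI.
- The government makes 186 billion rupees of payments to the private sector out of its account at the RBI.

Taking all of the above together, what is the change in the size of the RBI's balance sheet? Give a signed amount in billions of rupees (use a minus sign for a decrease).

FX purchase 202 billion rupees: an RBI asset is acquired → +202B.
Discount-window repayment 382 billion rupees: an RBI asset is shed → −382B.
Currency withdrawal 225 billion rupees: only the composition of liabilities changes → 0.
Government spending 186 billion rupees: only the composition of liabilities changes → 0.
Net: 202 − 382 + 0 + 0 = -180 billion.

-180 billion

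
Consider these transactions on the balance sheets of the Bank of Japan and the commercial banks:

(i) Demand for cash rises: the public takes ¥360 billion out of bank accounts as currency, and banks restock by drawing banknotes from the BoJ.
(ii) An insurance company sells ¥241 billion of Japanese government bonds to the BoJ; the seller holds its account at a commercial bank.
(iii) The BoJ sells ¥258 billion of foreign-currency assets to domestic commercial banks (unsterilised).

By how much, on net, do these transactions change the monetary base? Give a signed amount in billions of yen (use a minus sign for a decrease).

-¥17 billion

BoJ balance sheet:
  Assets:      Securities +¥241B, Foreign assets −¥258B
  Liabilities: Bank reserves −¥377B, Currency in circulation +¥360B
Commercial banking system:
  Assets:      Reserves at CB −¥377B, Foreign assets +¥258B
  Liabilities: Checkable deposits −¥119B
Monetary base = currency + reserves: +¥360B + (−¥377B) = -¥17 billion.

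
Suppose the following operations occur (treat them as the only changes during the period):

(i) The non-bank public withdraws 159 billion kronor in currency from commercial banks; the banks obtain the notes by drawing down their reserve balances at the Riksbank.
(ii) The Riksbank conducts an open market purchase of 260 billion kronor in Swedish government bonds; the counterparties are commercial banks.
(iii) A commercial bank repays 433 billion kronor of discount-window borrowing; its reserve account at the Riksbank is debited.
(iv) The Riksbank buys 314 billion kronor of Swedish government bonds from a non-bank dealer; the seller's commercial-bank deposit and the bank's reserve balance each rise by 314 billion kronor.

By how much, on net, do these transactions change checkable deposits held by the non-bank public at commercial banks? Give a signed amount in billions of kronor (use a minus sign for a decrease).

Currency withdrawal 159 billion kronor: non-bank counterparties' bank balances fall → −159B.
OMO purchase (from banks) 260 billion kronor: the counterparty is a bank, so public deposits are unchanged → 0.
Discount-window repayment 433 billion kronor: the counterparty is a bank, so public deposits are unchanged → 0.
Asset purchase (from non-banks) 314 billion kronor: non-bank counterparties' bank balances rise → +314B.
Net: −159 + 0 + 0 + 314 = +155 billion.

+155 billion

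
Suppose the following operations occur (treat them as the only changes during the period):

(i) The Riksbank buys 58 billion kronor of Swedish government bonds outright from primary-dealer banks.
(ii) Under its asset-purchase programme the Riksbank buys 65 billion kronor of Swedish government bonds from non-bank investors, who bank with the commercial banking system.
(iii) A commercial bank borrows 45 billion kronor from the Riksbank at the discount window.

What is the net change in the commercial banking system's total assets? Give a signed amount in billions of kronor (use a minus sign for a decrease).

+110 billion

Riksbank balance sheet:
  Assets:      Securities +123B, Loans to banks +45B
  Liabilities: Bank reserves +168B
Commercial banking system:
  Assets:      Reserves at CB +168B, Securities −58B
  Liabilities: Checkable deposits +65B, Borrowings from CB +45B
Change in total bank assets = +110 billion.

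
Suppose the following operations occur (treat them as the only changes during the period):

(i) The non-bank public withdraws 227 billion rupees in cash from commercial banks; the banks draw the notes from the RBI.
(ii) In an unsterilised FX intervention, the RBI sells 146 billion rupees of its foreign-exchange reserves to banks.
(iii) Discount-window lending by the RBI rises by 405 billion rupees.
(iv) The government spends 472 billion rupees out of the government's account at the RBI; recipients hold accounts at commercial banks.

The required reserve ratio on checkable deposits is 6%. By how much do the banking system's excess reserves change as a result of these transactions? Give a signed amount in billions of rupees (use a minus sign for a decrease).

Currency withdrawal 227 billion rupees: reserves −227B, deposits −227B.
FX sale 146 billion rupees: reserves −146B, deposits 0.
Discount-window loan 405 billion rupees: reserves +405B, deposits 0.
Government spending 472 billion rupees: reserves +472B, deposits +472B.
Totals: Δreserves = +504B, Δdeposits = +245B.
Δrequired reserves = 6% × +245B = +14.7B.
Δexcess reserves = Δreserves − Δrequired = +504B − (+14.7B) = +489.3 billion.

+489.3 billion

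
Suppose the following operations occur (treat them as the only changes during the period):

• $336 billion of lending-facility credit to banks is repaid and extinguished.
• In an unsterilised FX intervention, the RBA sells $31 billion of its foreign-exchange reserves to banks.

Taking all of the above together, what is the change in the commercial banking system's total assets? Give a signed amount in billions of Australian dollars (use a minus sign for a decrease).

Discount-window repayment $336 billion: bank balance sheets shrink → −$336B.
FX sale $31 billion: just an asset swap on bank balance sheets → 0.
Net: −336 + 0 = -$336 billion.

-$336 billion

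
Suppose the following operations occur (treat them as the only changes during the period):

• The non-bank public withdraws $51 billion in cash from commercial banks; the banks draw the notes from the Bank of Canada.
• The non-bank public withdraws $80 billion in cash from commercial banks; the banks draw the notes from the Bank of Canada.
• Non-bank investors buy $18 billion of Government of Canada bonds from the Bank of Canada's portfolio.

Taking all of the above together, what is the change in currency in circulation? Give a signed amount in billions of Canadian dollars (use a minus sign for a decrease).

Currency withdrawal $51 billion: notes leave the central bank → +$51B.
Currency withdrawal $80 billion: notes leave the central bank → +$80B.
Asset sale (to non-banks) $18 billion: no currency enters or leaves circulation → 0.
Net: 51 + 80 + 0 = +$131 billion.

+$131 billion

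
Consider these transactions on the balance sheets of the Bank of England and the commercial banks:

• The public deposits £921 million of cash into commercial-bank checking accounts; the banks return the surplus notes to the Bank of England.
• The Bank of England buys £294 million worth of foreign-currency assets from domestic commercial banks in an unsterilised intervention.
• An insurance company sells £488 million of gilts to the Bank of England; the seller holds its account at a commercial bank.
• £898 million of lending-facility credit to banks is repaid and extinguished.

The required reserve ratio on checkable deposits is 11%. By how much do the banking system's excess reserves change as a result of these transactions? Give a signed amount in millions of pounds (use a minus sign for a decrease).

Currency deposit £921 million: reserves +£921M, deposits +£921M.
FX purchase £294 million: reserves +£294M, deposits 0.
Asset purchase (from non-banks) £488 million: reserves +£488M, deposits +£488M.
Discount-window repayment £898 million: reserves −£898M, deposits 0.
Totals: Δreserves = +£805M, Δdeposits = +£1409M.
Δrequired reserves = 11% × +£1409M = +£154.99M.
Δexcess reserves = Δreserves − Δrequired = +£805M − (+£154.99M) = +£650.01 million.

+£650.01 million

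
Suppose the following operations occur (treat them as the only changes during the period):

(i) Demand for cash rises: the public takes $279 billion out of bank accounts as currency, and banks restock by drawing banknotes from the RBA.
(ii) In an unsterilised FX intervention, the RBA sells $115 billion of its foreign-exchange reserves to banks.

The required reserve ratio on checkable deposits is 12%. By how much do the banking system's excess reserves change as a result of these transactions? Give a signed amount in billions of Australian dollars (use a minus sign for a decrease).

-$360.52 billion

Currency withdrawal $279 billion: reserves −$279B, deposits −$279B.
FX sale $115 billion: reserves −$115B, deposits 0.
Totals: Δreserves = −$394B, Δdeposits = −$279B.
Δrequired reserves = 12% × −$279B = −$33.48B.
Δexcess reserves = Δreserves − Δrequired = −$394B − (−$33.48B) = -$360.52 billion.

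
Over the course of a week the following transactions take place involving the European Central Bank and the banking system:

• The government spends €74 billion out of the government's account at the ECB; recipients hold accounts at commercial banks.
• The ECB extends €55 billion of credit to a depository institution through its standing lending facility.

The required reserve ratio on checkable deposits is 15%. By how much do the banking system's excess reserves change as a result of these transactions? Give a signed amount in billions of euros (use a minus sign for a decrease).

+€117.9 billion

Government spending €74 billion: reserves +€74B, deposits +€74B.
Discount-window loan €55 billion: reserves +€55B, deposits 0.
Totals: Δreserves = +€129B, Δdeposits = +€74B.
Δrequired reserves = 15% × +€74B = +€11.1B.
Δexcess reserves = Δreserves − Δrequired = +€129B − (+€11.1B) = +€117.9 billion.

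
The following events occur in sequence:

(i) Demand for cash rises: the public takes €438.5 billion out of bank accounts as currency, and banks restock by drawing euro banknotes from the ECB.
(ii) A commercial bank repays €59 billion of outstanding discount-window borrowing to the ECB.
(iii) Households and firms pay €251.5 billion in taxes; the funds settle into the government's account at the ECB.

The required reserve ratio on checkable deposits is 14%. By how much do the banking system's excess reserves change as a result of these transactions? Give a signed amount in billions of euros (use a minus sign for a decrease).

-€652.4 billion

Currency withdrawal €438.5 billion: reserves −€438.5B, deposits −€438.5B.
Discount-window repayment €59 billion: reserves −€59B, deposits 0.
Government account inflow €251.5 billion: reserves −€251.5B, deposits −€251.5B.
Totals: Δreserves = −€749B, Δdeposits = −€690B.
Δrequired reserves = 14% × −€690B = −€96.6B.
Δexcess reserves = Δreserves − Δrequired = −€749B − (−€96.6B) = -€652.4 billion.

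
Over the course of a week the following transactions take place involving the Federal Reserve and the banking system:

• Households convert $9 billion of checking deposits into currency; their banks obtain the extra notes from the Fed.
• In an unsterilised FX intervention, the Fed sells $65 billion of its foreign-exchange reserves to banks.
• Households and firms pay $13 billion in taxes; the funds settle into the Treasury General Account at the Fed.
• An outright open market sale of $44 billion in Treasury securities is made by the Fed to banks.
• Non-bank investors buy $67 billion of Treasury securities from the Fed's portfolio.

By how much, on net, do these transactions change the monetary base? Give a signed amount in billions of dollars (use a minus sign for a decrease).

Fed balance sheet:
  Assets:      Securities −$111B, Foreign assets −$65B
  Liabilities: Bank reserves −$198B, Currency in circulation +$9B, Government deposits +$13B
Commercial banking system:
  Assets:      Reserves at CB −$198B, Securities +$44B, Foreign assets +$65B
  Liabilities: Checkable deposits −$89B
Monetary base = currency + reserves: +$9B + (−$198B) = -$189 billion.

-$189 billion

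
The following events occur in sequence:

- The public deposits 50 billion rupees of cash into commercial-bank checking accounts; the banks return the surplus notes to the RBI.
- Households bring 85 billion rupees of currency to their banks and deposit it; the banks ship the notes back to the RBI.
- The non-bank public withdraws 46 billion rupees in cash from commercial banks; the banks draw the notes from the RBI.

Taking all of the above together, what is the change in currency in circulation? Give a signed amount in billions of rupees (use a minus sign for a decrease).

-89 billion

Currency deposit 50 billion rupees: notes return to the central bank → −50B.
Currency deposit 85 billion rupees: notes return to the central bank → −85B.
Currency withdrawal 46 billion rupees: notes leave the central bank → +46B.
Net: −50 − 85 + 46 = -89 billion.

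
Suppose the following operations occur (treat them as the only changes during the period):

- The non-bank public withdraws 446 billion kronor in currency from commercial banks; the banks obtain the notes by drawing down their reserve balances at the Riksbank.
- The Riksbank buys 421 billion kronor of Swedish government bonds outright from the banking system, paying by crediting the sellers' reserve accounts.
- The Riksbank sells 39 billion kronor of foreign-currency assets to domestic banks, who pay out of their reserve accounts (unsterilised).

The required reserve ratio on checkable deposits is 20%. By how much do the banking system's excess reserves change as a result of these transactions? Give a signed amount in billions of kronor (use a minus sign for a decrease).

+25.2 billion

Currency withdrawal 446 billion kronor: reserves −446B, deposits −446B.
OMO purchase (from banks) 421 billion kronor: reserves +421B, deposits 0.
FX sale 39 billion kronor: reserves −39B, deposits 0.
Totals: Δreserves = −64B, Δdeposits = −446B.
Δrequired reserves = 20% × −446B = −89.2B.
Δexcess reserves = Δreserves − Δrequired = −64B − (−89.2B) = +25.2 billion.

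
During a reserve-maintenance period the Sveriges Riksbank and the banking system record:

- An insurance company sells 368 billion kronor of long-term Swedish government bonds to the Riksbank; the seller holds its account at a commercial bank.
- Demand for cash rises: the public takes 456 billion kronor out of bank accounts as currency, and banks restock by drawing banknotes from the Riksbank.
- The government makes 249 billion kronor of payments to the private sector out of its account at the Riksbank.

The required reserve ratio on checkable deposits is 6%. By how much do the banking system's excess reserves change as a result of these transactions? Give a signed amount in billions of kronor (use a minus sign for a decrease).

Asset purchase (from non-banks) 368 billion kronor: reserves +368B, deposits +368B.
Currency withdrawal 456 billion kronor: reserves −456B, deposits −456B.
Government spending 249 billion kronor: reserves +249B, deposits +249B.
Totals: Δreserves = +161B, Δdeposits = +161B.
Δrequired reserves = 6% × +161B = +9.66B.
Δexcess reserves = Δreserves − Δrequired = +161B − (+9.66B) = +151.34 billion.

+151.34 billion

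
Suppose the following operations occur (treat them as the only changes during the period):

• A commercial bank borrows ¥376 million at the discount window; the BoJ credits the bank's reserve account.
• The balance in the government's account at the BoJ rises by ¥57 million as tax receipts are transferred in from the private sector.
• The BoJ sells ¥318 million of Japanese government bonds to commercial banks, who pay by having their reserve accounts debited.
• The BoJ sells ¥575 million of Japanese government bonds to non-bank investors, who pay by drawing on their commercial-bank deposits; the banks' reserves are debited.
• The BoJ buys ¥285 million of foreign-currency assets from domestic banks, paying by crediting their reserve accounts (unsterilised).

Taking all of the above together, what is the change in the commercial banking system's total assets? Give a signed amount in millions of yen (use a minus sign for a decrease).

Discount-window loan ¥376 million: bank balance sheets expand → +¥376M.
Government account inflow ¥57 million: bank balance sheets shrink → −¥57M.
OMO sale (to banks) ¥318 million: just an asset swap on bank balance sheets → 0.
Asset sale (to non-banks) ¥575 million: bank balance sheets shrink → −¥575M.
FX purchase ¥285 million: just an asset swap on bank balance sheets → 0.
Net: 376 − 57 + 0 − 575 + 0 = -¥256 million.

-¥256 million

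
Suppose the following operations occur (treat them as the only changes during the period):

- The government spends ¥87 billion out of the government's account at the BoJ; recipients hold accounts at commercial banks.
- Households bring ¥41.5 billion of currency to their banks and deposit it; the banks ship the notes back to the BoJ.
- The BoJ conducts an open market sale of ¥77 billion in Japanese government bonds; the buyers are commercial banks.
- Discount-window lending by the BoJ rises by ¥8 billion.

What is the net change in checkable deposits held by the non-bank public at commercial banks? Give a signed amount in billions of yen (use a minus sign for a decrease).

Government spending ¥87 billion: non-bank counterparties' bank balances rise → +¥87B.
Currency deposit ¥41.5 billion: non-bank counterparties' bank balances rise → +¥41.5B.
OMO sale (to banks) ¥77 billion: the counterparty is a bank, so public deposits are unchanged → 0.
Discount-window loan ¥8 billion: the counterparty is a bank, so public deposits are unchanged → 0.
Net: 87 + 41.5 + 0 + 0 = +¥128.5 billion.

+¥128.5 billion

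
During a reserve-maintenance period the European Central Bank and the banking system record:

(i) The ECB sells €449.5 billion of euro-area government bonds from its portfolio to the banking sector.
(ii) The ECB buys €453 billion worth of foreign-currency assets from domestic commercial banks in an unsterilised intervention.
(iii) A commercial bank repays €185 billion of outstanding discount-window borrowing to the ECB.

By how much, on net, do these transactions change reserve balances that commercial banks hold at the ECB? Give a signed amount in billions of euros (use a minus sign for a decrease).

OMO sale (to banks) €449.5 billion: the buying banks pay out of their reserve balances → −€449.5B.
FX purchase €453 billion: the ECB pays by crediting reserve accounts → +€453B.
Discount-window repayment €185 billion: repayment is debited from reserves → −€185B.
Net: −449.5 + 453 − 185 = -€181.5 billion.

-€181.5 billion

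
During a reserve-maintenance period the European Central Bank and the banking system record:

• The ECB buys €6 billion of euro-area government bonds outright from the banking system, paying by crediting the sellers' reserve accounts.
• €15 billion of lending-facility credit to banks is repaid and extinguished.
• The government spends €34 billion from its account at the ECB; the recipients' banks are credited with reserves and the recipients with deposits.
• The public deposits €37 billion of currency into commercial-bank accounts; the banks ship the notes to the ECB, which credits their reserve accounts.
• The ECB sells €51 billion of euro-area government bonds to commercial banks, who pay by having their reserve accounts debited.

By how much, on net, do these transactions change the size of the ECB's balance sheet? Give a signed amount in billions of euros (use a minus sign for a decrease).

-€60 billion

OMO purchase (from banks) €6 billion: an ECB asset is acquired → +€6B.
Discount-window repayment €15 billion: an ECB asset is shed → −€15B.
Government spending €34 billion: only the composition of liabilities changes → 0.
Currency deposit €37 billion: only the composition of liabilities changes → 0.
OMO sale (to banks) €51 billion: an ECB asset is shed → −€51B.
Net: 6 − 15 + 0 + 0 − 51 = -€60 billion.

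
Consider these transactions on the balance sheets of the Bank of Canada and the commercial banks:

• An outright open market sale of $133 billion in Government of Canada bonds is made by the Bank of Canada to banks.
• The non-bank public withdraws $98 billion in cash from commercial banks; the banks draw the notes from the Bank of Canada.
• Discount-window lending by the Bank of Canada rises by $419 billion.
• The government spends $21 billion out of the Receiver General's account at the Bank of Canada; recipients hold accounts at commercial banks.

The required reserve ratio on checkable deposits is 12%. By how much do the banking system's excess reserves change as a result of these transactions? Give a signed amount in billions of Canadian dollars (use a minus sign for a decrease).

+$218.24 billion

OMO sale (to banks) $133 billion: reserves −$133B, deposits 0.
Currency withdrawal $98 billion: reserves −$98B, deposits −$98B.
Discount-window loan $419 billion: reserves +$419B, deposits 0.
Government spending $21 billion: reserves +$21B, deposits +$21B.
Totals: Δreserves = +$209B, Δdeposits = −$77B.
Δrequired reserves = 12% × −$77B = −$9.24B.
Δexcess reserves = Δreserves − Δrequired = +$209B − (−$9.24B) = +$218.24 billion.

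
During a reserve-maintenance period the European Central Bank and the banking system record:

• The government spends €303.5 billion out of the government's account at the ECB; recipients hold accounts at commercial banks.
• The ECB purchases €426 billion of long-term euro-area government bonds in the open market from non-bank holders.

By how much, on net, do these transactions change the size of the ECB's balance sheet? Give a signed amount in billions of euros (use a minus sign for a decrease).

ECB balance sheet:
  Assets:      Securities +€426B
  Liabilities: Bank reserves +€729.5B, Government deposits −€303.5B
Change in total ECB assets = +€426 billion.

+€426 billion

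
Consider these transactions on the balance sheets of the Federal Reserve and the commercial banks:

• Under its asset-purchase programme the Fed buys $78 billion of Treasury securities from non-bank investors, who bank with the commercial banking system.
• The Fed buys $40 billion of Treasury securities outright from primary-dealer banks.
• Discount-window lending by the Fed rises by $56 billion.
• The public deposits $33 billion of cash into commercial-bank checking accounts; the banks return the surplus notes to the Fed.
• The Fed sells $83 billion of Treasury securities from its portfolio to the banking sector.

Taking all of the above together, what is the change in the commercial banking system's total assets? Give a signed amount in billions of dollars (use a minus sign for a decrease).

+$167 billion

Fed balance sheet:
  Assets:      Securities +$35B, Loans to banks +$56B
  Liabilities: Bank reserves +$124B, Currency in circulation −$33B
Commercial banking system:
  Assets:      Reserves at CB +$124B, Securities +$43B
  Liabilities: Checkable deposits +$111B, Borrowings from CB +$56B
Change in total bank assets = +$167 billion.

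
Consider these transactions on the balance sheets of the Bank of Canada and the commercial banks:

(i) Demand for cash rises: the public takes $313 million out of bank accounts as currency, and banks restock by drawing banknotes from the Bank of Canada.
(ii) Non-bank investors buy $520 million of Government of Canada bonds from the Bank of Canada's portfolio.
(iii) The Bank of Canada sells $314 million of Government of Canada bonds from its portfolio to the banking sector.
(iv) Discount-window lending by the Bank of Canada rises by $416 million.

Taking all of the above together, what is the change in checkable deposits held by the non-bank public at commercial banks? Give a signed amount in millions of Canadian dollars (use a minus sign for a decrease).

Currency withdrawal $313 million: non-bank counterparties' bank balances fall → −$313M.
Asset sale (to non-banks) $520 million: non-bank counterparties' bank balances fall → −$520M.
OMO sale (to banks) $314 million: the counterparty is a bank, so public deposits are unchanged → 0.
Discount-window loan $416 million: the counterparty is a bank, so public deposits are unchanged → 0.
Net: −313 − 520 + 0 + 0 = -$833 million.

-$833 million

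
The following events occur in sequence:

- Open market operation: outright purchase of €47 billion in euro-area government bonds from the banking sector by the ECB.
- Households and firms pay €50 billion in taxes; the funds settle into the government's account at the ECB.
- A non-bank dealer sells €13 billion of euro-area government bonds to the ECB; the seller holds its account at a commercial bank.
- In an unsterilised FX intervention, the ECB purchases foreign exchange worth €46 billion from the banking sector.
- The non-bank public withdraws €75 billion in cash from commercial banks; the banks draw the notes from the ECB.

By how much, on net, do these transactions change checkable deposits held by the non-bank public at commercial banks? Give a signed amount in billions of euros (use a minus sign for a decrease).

ECB balance sheet:
  Assets:      Securities +€60B, Foreign assets +€46B
  Liabilities: Bank reserves −€19B, Currency in circulation +€75B, Government deposits +€50B
Commercial banking system:
  Assets:      Reserves at CB −€19B, Securities −€47B, Foreign assets −€46B
  Liabilities: Checkable deposits −€112B
So the change in checkable deposits held by the non-bank public at commercial banks is -€112 billion.

-€112 billion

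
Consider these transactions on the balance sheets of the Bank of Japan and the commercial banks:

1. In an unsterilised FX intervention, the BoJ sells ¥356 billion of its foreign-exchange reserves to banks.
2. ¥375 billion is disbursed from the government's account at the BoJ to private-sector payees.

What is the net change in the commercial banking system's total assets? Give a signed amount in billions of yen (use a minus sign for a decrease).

FX sale ¥356 billion: just an asset swap on bank balance sheets → 0.
Government spending ¥375 billion: bank balance sheets expand → +¥375B.
Net: 0 + 375 = +¥375 billion.

+¥375 billion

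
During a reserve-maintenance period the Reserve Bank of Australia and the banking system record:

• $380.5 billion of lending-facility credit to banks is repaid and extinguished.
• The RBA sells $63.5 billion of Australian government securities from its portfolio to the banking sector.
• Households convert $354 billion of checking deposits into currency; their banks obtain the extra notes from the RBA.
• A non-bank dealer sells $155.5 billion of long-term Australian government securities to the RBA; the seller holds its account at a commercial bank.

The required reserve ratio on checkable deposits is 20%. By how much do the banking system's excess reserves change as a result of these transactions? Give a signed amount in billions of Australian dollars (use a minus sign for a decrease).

Discount-window repayment $380.5 billion: reserves −$380.5B, deposits 0.
OMO sale (to banks) $63.5 billion: reserves −$63.5B, deposits 0.
Currency withdrawal $354 billion: reserves −$354B, deposits −$354B.
Asset purchase (from non-banks) $155.5 billion: reserves +$155.5B, deposits +$155.5B.
Totals: Δreserves = −$642.5B, Δdeposits = −$198.5B.
Δrequired reserves = 20% × −$198.5B = −$39.7B.
Δexcess reserves = Δreserves − Δrequired = −$642.5B − (−$39.7B) = -$602.8 billion.

-$602.8 billion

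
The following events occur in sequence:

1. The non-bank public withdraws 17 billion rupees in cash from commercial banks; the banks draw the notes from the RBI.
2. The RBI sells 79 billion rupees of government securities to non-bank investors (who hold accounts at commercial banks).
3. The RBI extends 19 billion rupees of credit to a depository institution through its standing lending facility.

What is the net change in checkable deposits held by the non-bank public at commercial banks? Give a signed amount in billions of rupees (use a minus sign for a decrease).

-96 billion

Currency withdrawal 17 billion rupees: non-bank counterparties' bank balances fall → −17B.
Asset sale (to non-banks) 79 billion rupees: non-bank counterparties' bank balances fall → −79B.
Discount-window loan 19 billion rupees: the counterparty is a bank, so public deposits are unchanged → 0.
Net: −17 − 79 + 0 = -96 billion.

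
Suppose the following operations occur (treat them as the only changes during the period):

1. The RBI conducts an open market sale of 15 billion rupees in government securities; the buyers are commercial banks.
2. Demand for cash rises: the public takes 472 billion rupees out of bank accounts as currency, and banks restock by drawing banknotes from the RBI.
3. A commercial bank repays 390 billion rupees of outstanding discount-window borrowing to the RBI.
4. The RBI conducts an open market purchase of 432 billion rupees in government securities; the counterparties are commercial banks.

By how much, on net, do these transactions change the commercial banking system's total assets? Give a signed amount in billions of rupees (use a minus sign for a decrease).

-862 billion

OMO sale (to banks) 15 billion rupees: just an asset swap on bank balance sheets → 0.
Currency withdrawal 472 billion rupees: bank balance sheets shrink → −472B.
Discount-window repayment 390 billion rupees: bank balance sheets shrink → −390B.
OMO purchase (from banks) 432 billion rupees: just an asset swap on bank balance sheets → 0.
Net: 0 − 472 − 390 + 0 = -862 billion.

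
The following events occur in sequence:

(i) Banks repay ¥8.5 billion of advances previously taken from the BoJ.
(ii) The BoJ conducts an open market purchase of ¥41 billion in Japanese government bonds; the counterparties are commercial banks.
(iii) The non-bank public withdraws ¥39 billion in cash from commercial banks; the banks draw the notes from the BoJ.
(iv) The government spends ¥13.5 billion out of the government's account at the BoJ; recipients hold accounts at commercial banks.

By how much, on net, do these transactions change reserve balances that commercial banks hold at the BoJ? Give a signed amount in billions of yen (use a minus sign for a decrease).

+¥7 billion

BoJ balance sheet:
  Assets:      Securities +¥41B, Loans to banks −¥8.5B
  Liabilities: Bank reserves +¥7B, Currency in circulation +¥39B, Government deposits −¥13.5B
Commercial banking system:
  Assets:      Reserves at CB +¥7B, Securities −¥41B
  Liabilities: Checkable deposits −¥25.5B, Borrowings from CB −¥8.5B
So the change in reserve balances that commercial banks hold at the BoJ is +¥7 billion.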